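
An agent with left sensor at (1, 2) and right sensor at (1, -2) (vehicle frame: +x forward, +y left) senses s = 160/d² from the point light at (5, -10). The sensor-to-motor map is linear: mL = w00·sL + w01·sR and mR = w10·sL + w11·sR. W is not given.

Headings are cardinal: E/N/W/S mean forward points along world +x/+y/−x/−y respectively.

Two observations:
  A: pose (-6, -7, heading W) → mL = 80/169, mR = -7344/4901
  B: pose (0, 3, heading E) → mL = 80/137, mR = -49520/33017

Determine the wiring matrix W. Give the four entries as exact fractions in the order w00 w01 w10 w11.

obs A: pose=(-6,-7,W) → sL=32/29, sR=160/169, mL=80/169, mR=-7344/4901
obs B: pose=(0,3,E) → sL=160/241, sR=160/137, mL=80/137, mR=-49520/33017
sensor matrix S = [[32/29, 160/169], [160/241, 160/137]]; det S = 106823680/161816317
solve [mL_A; mL_B] = S·[w00; w01] and [mR_A; mR_B] = S·[w10; w11]:
  w00 = 0, w01 = 1/2, w10 = -1/2, w11 = -1

0 1/2 -1/2 -1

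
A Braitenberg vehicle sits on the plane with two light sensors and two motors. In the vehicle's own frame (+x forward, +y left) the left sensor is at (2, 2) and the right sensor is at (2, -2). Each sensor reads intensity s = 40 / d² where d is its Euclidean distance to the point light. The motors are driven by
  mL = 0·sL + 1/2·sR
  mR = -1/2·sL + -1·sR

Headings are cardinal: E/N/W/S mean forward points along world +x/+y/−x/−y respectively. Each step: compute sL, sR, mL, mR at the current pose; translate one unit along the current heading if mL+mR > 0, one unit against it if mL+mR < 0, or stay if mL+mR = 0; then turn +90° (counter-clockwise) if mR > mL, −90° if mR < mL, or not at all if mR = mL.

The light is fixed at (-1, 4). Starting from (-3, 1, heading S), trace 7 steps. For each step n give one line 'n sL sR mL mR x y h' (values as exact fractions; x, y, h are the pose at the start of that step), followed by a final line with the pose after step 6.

n=0: pose=(-3,1,S); sL=8/5, sR=40/41; mL=20/41, mR=-364/205; mL+mR=-264/205 → advance -1; mR−mL=-464/205 → turn -1·90°
n=1: pose=(-3,2,W); sL=5/4, sR=5/2; mL=5/4, mR=-25/8; mL+mR=-15/8 → advance -1; mR−mL=-35/8 → turn -1·90°
n=2: pose=(-2,2,N); sL=40/9, sR=40; mL=20, mR=-380/9; mL+mR=-200/9 → advance -1; mR−mL=-560/9 → turn -1·90°
n=3: pose=(-2,1,E); sL=20, sR=20/13; mL=10/13, mR=-150/13; mL+mR=-140/13 → advance -1; mR−mL=-160/13 → turn -1·90°
n=4: pose=(-3,1,S); sL=8/5, sR=40/41; mL=20/41, mR=-364/205; mL+mR=-264/205 → advance -1; mR−mL=-464/205 → turn -1·90°
n=5: pose=(-3,2,W); sL=5/4, sR=5/2; mL=5/4, mR=-25/8; mL+mR=-15/8 → advance -1; mR−mL=-35/8 → turn -1·90°
n=6: pose=(-2,2,N); sL=40/9, sR=40; mL=20, mR=-380/9; mL+mR=-200/9 → advance -1; mR−mL=-560/9 → turn -1·90°

0 8/5 40/41 20/41 -364/205 -3 1 S
1 5/4 5/2 5/4 -25/8 -3 2 W
2 40/9 40 20 -380/9 -2 2 N
3 20 20/13 10/13 -150/13 -2 1 E
4 8/5 40/41 20/41 -364/205 -3 1 S
5 5/4 5/2 5/4 -25/8 -3 2 W
6 40/9 40 20 -380/9 -2 2 N
final -2 1 E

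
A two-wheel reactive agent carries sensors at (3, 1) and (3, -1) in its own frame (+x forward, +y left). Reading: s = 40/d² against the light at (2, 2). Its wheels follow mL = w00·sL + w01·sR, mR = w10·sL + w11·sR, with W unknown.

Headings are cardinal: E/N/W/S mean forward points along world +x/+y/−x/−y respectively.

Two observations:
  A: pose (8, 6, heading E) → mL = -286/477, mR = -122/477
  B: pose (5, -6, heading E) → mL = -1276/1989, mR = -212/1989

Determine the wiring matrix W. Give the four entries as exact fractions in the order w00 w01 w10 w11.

-1 -1/2 1/2 -1

obs A: pose=(8,6,E) → sL=20/53, sR=4/9, mL=-286/477, mR=-122/477
obs B: pose=(5,-6,E) → sL=8/17, sR=40/117, mL=-1276/1989, mR=-212/1989
sensor matrix S = [[20/53, 4/9], [8/17, 40/117]]; det S = -2816/35139
solve [mL_A; mL_B] = S·[w00; w01] and [mR_A; mR_B] = S·[w10; w11]:
  w00 = -1, w01 = -1/2, w10 = 1/2, w11 = -1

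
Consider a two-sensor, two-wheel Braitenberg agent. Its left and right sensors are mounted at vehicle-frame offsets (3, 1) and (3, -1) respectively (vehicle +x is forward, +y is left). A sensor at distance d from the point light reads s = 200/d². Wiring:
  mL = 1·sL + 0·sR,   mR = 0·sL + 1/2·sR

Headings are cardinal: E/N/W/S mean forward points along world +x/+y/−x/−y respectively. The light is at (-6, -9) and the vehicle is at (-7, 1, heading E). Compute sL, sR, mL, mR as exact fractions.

left sensor world pos  = (-4, 2); dL² = 125
right sensor world pos = (-4, 0); dR² = 85
sL = 200/125 = 8/5
sR = 200/85 = 40/17
mL = 1·sL + 0·sR = 8/5
mR = 0·sL + 1/2·sR = 20/17

8/5 40/17 8/5 20/17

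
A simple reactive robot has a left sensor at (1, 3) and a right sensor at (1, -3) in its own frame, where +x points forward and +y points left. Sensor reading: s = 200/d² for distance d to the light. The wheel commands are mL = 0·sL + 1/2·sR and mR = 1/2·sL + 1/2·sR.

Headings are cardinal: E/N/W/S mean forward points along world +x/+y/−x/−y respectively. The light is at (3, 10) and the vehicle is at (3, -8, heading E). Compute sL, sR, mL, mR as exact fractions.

100/113 100/221 50/221 16700/24973

left sensor world pos  = (4, -5); dL² = 226
right sensor world pos = (4, -11); dR² = 442
sL = 200/226 = 100/113
sR = 200/442 = 100/221
mL = 0·sL + 1/2·sR = 50/221
mR = 1/2·sL + 1/2·sR = 16700/24973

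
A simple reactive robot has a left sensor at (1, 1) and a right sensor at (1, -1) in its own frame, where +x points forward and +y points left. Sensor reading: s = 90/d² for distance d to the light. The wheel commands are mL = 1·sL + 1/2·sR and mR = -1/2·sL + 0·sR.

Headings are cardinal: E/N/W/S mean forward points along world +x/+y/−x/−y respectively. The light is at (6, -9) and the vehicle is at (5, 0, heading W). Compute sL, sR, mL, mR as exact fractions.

left sensor world pos  = (4, -1); dL² = 68
right sensor world pos = (4, 1); dR² = 104
sL = 90/68 = 45/34
sR = 90/104 = 45/52
mL = 1·sL + 1/2·sR = 3105/1768
mR = -1/2·sL + 0·sR = -45/68

45/34 45/52 3105/1768 -45/68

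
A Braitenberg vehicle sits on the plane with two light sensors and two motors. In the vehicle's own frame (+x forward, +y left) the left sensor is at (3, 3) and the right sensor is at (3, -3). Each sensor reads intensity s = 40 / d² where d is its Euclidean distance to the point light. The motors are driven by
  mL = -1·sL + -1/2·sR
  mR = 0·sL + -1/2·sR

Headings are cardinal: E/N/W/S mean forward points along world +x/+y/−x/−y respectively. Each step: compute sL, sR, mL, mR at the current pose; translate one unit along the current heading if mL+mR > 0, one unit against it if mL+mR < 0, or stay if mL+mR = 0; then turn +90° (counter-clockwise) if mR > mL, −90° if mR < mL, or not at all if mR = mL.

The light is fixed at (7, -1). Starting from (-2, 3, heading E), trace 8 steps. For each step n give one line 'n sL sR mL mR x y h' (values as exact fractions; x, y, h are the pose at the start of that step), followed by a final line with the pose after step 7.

n=0: pose=(-2,3,E); sL=8/17, sR=40/37; mL=-636/629, mR=-20/37; mL+mR=-976/629 → advance -1; mR−mL=8/17 → turn +1·90°
n=1: pose=(-3,3,N); sL=20/109, sR=20/49; mL=-2070/5341, mR=-10/49; mL+mR=-3160/5341 → advance -1; mR−mL=20/109 → turn +1·90°
n=2: pose=(-3,2,W); sL=40/169, sR=8/41; mL=-2316/6929, mR=-4/41; mL+mR=-2992/6929 → advance -1; mR−mL=40/169 → turn +1·90°
n=3: pose=(-2,2,S); sL=10/9, sR=5/18; mL=-5/4, mR=-5/36; mL+mR=-25/18 → advance -1; mR−mL=10/9 → turn +1·90°
n=4: pose=(-2,3,E); sL=8/17, sR=40/37; mL=-636/629, mR=-20/37; mL+mR=-976/629 → advance -1; mR−mL=8/17 → turn +1·90°
n=5: pose=(-3,3,N); sL=20/109, sR=20/49; mL=-2070/5341, mR=-10/49; mL+mR=-3160/5341 → advance -1; mR−mL=20/109 → turn +1·90°
n=6: pose=(-3,2,W); sL=40/169, sR=8/41; mL=-2316/6929, mR=-4/41; mL+mR=-2992/6929 → advance -1; mR−mL=40/169 → turn +1·90°
n=7: pose=(-2,2,S); sL=10/9, sR=5/18; mL=-5/4, mR=-5/36; mL+mR=-25/18 → advance -1; mR−mL=10/9 → turn +1·90°

0 8/17 40/37 -636/629 -20/37 -2 3 E
1 20/109 20/49 -2070/5341 -10/49 -3 3 N
2 40/169 8/41 -2316/6929 -4/41 -3 2 W
3 10/9 5/18 -5/4 -5/36 -2 2 S
4 8/17 40/37 -636/629 -20/37 -2 3 E
5 20/109 20/49 -2070/5341 -10/49 -3 3 N
6 40/169 8/41 -2316/6929 -4/41 -3 2 W
7 10/9 5/18 -5/4 -5/36 -2 2 S
final -2 3 E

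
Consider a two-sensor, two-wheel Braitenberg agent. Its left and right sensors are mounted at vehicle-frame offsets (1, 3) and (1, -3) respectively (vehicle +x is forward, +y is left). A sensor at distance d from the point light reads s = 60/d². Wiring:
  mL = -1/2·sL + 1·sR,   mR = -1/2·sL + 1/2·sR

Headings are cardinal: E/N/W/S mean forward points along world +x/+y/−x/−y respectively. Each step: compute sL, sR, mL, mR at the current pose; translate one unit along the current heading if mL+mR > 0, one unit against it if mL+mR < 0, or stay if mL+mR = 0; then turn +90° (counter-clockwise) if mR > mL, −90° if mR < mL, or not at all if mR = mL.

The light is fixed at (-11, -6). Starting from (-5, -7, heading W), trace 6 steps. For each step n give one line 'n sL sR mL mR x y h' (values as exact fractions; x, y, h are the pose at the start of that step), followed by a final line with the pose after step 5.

0 60/41 60/29 1590/1189 360/1189 -5 -7 W
1 15 15/16 -105/16 -225/32 -6 -7 N
2 60/37 60/61 390/2257 -720/2257 -6 -8 E
3 30/29 6 159/29 72/29 -7 -8 S
4 4/3 20/3 6 8/3 -7 -9 W
5 15 3/2 -6 -27/4 -8 -9 N
final -8 -10 E

n=0: pose=(-5,-7,W); sL=60/41, sR=60/29; mL=1590/1189, mR=360/1189; mL+mR=1950/1189 → advance +1; mR−mL=-30/29 → turn -1·90°
n=1: pose=(-6,-7,N); sL=15, sR=15/16; mL=-105/16, mR=-225/32; mL+mR=-435/32 → advance -1; mR−mL=-15/32 → turn -1·90°
n=2: pose=(-6,-8,E); sL=60/37, sR=60/61; mL=390/2257, mR=-720/2257; mL+mR=-330/2257 → advance -1; mR−mL=-30/61 → turn -1·90°
n=3: pose=(-7,-8,S); sL=30/29, sR=6; mL=159/29, mR=72/29; mL+mR=231/29 → advance +1; mR−mL=-3 → turn -1·90°
n=4: pose=(-7,-9,W); sL=4/3, sR=20/3; mL=6, mR=8/3; mL+mR=26/3 → advance +1; mR−mL=-10/3 → turn -1·90°
n=5: pose=(-8,-9,N); sL=15, sR=3/2; mL=-6, mR=-27/4; mL+mR=-51/4 → advance -1; mR−mL=-3/4 → turn -1·90°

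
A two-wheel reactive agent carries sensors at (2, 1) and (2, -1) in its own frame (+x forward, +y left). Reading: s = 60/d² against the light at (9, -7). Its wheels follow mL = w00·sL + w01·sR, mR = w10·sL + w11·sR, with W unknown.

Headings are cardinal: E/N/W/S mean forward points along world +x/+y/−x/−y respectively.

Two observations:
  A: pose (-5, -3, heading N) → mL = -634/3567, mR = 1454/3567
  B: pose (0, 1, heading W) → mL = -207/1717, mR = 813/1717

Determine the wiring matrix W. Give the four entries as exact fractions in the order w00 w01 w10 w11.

obs A: pose=(-5,-3,N) → sL=20/87, sR=12/41, mL=-634/3567, mR=1454/3567
obs B: pose=(0,1,W) → sL=6/17, sR=30/101, mL=-207/1717, mR=813/1717
sensor matrix S = [[20/87, 12/41], [6/17, 30/101]]; det S = -71488/2041513
solve [mL_A; mL_B] = S·[w00; w01] and [mR_A; mR_B] = S·[w10; w11]:
  w00 = 1/2, w01 = -1, w10 = 1/2, w11 = 1

1/2 -1 1/2 1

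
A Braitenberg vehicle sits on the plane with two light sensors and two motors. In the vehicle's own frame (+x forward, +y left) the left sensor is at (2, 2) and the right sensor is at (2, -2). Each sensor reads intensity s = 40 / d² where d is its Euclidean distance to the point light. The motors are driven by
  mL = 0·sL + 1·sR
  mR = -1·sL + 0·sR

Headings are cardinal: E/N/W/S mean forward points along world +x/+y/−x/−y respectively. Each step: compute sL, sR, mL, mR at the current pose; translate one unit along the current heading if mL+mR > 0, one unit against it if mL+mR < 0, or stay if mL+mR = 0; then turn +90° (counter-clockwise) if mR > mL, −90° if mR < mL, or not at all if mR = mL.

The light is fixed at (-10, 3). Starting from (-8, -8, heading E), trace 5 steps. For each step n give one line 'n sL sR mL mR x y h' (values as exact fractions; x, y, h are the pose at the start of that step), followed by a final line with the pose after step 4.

0 40/97 8/37 8/37 -40/97 -8 -8 E
1 20/89 4/17 4/17 -20/89 -9 -8 S
2 40/197 40/101 40/101 -40/197 -9 -9 W
3 5/13 5/13 5/13 -5/13 -10 -9 N
4 5/13 1/5 1/5 -5/13 -10 -9 E
final -11 -9 S

n=0: pose=(-8,-8,E); sL=40/97, sR=8/37; mL=8/37, mR=-40/97; mL+mR=-704/3589 → advance -1; mR−mL=-2256/3589 → turn -1·90°
n=1: pose=(-9,-8,S); sL=20/89, sR=4/17; mL=4/17, mR=-20/89; mL+mR=16/1513 → advance +1; mR−mL=-696/1513 → turn -1·90°
n=2: pose=(-9,-9,W); sL=40/197, sR=40/101; mL=40/101, mR=-40/197; mL+mR=3840/19897 → advance +1; mR−mL=-11920/19897 → turn -1·90°
n=3: pose=(-10,-9,N); sL=5/13, sR=5/13; mL=5/13, mR=-5/13; mL+mR=0 → advance +0; mR−mL=-10/13 → turn -1·90°
n=4: pose=(-10,-9,E); sL=5/13, sR=1/5; mL=1/5, mR=-5/13; mL+mR=-12/65 → advance -1; mR−mL=-38/65 → turn -1·90°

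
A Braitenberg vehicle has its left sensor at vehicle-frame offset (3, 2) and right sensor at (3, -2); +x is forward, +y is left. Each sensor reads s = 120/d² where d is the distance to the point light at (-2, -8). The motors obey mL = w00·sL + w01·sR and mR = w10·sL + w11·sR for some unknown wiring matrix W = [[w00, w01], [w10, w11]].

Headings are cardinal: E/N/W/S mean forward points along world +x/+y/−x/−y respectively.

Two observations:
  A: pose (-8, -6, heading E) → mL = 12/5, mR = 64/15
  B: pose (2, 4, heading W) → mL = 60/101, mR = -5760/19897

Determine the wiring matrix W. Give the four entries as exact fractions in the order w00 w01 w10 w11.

1/2 0 -1/2 1/2

obs A: pose=(-8,-6,E) → sL=24/5, sR=40/3, mL=12/5, mR=64/15
obs B: pose=(2,4,W) → sL=120/101, sR=120/197, mL=60/101, mR=-5760/19897
sensor matrix S = [[24/5, 40/3], [120/101, 120/197]]; det S = -257024/19897
solve [mL_A; mL_B] = S·[w00; w01] and [mR_A; mR_B] = S·[w10; w11]:
  w00 = 1/2, w01 = 0, w10 = -1/2, w11 = 1/2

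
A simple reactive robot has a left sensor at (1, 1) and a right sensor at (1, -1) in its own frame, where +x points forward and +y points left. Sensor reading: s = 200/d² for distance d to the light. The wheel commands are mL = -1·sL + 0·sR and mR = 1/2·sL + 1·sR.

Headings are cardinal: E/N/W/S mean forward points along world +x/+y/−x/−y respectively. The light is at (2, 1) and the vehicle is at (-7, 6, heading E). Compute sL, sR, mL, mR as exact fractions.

2 5/2 -2 7/2

left sensor world pos  = (-6, 7); dL² = 100
right sensor world pos = (-6, 5); dR² = 80
sL = 200/100 = 2
sR = 200/80 = 5/2
mL = -1·sL + 0·sR = -2
mR = 1/2·sL + 1·sR = 7/2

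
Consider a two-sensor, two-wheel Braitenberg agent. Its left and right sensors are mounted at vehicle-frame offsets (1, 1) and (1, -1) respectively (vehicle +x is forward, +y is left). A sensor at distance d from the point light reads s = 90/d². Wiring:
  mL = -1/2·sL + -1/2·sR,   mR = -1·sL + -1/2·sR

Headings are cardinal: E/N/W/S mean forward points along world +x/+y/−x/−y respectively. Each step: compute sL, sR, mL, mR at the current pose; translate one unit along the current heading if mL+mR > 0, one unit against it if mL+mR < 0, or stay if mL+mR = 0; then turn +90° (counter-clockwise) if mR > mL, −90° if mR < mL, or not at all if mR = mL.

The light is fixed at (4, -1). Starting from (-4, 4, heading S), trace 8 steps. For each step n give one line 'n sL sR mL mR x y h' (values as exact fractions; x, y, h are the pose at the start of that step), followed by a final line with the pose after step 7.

0 18/13 90/97 -1458/1261 -2331/1261 -4 4 S
1 45/53 9/13 -531/689 -1647/1378 -4 5 W
2 90/113 18/17 -1782/1921 -2547/1921 -3 5 N
3 5/4 45/26 -155/104 -55/26 -3 4 E
4 18/13 90/97 -1458/1261 -2331/1261 -4 4 S
5 45/53 9/13 -531/689 -1647/1378 -4 5 W
6 90/113 18/17 -1782/1921 -2547/1921 -3 5 N
7 5/4 45/26 -155/104 -55/26 -3 4 E
final -4 4 S

n=0: pose=(-4,4,S); sL=18/13, sR=90/97; mL=-1458/1261, mR=-2331/1261; mL+mR=-3789/1261 → advance -1; mR−mL=-9/13 → turn -1·90°
n=1: pose=(-4,5,W); sL=45/53, sR=9/13; mL=-531/689, mR=-1647/1378; mL+mR=-2709/1378 → advance -1; mR−mL=-45/106 → turn -1·90°
n=2: pose=(-3,5,N); sL=90/113, sR=18/17; mL=-1782/1921, mR=-2547/1921; mL+mR=-4329/1921 → advance -1; mR−mL=-45/113 → turn -1·90°
n=3: pose=(-3,4,E); sL=5/4, sR=45/26; mL=-155/104, mR=-55/26; mL+mR=-375/104 → advance -1; mR−mL=-5/8 → turn -1·90°
n=4: pose=(-4,4,S); sL=18/13, sR=90/97; mL=-1458/1261, mR=-2331/1261; mL+mR=-3789/1261 → advance -1; mR−mL=-9/13 → turn -1·90°
n=5: pose=(-4,5,W); sL=45/53, sR=9/13; mL=-531/689, mR=-1647/1378; mL+mR=-2709/1378 → advance -1; mR−mL=-45/106 → turn -1·90°
n=6: pose=(-3,5,N); sL=90/113, sR=18/17; mL=-1782/1921, mR=-2547/1921; mL+mR=-4329/1921 → advance -1; mR−mL=-45/113 → turn -1·90°
n=7: pose=(-3,4,E); sL=5/4, sR=45/26; mL=-155/104, mR=-55/26; mL+mR=-375/104 → advance -1; mR−mL=-5/8 → turn -1·90°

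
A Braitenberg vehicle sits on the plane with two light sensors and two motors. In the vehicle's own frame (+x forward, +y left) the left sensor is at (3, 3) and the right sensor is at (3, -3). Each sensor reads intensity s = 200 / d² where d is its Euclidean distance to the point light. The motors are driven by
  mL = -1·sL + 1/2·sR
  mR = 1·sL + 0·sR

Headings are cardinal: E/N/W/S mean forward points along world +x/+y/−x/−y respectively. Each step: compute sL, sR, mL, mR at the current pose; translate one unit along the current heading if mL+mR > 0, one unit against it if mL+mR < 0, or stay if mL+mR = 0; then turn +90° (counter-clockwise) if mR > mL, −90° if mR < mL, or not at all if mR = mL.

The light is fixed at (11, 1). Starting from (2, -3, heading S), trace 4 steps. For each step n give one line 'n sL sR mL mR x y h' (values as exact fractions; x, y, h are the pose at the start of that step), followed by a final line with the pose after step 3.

0 40/17 200/193 -6020/3281 40/17 2 -3 S
1 5 2 -4 5 2 -4 E
2 8/5 200/29 268/145 8/5 3 -4 N
3 100/13 100/37 -3050/481 100/13 3 -3 E
final 4 -3 N

n=0: pose=(2,-3,S); sL=40/17, sR=200/193; mL=-6020/3281, mR=40/17; mL+mR=100/193 → advance +1; mR−mL=13740/3281 → turn +1·90°
n=1: pose=(2,-4,E); sL=5, sR=2; mL=-4, mR=5; mL+mR=1 → advance +1; mR−mL=9 → turn +1·90°
n=2: pose=(3,-4,N); sL=8/5, sR=200/29; mL=268/145, mR=8/5; mL+mR=100/29 → advance +1; mR−mL=-36/145 → turn -1·90°
n=3: pose=(3,-3,E); sL=100/13, sR=100/37; mL=-3050/481, mR=100/13; mL+mR=50/37 → advance +1; mR−mL=6750/481 → turn +1·90°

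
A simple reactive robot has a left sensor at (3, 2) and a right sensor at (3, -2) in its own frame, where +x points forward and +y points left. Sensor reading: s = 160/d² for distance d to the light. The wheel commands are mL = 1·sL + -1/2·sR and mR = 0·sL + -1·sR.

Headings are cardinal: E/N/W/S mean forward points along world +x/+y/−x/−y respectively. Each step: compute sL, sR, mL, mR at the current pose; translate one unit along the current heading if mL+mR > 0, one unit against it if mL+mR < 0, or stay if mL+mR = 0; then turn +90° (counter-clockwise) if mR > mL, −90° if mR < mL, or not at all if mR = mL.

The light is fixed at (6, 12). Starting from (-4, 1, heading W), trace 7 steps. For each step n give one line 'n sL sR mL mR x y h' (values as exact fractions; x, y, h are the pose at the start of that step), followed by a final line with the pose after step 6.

0 80/169 16/25 648/4225 -16/25 -4 1 W
1 32/37 160/113 656/4181 -160/113 -3 1 N
2 20/17 20/29 410/493 -20/29 -3 0 E
3 160/261 32/65 6224/16965 -32/65 -2 0 S
4 16/29 80/101 456/2929 -80/101 -2 1 W
5 32/29 160/89 528/2581 -160/89 -1 1 N
6 40/29 40/53 1540/1537 -40/53 -1 0 E
final 0 0 S

n=0: pose=(-4,1,W); sL=80/169, sR=16/25; mL=648/4225, mR=-16/25; mL+mR=-2056/4225 → advance -1; mR−mL=-3352/4225 → turn -1·90°
n=1: pose=(-3,1,N); sL=32/37, sR=160/113; mL=656/4181, mR=-160/113; mL+mR=-5264/4181 → advance -1; mR−mL=-6576/4181 → turn -1·90°
n=2: pose=(-3,0,E); sL=20/17, sR=20/29; mL=410/493, mR=-20/29; mL+mR=70/493 → advance +1; mR−mL=-750/493 → turn -1·90°
n=3: pose=(-2,0,S); sL=160/261, sR=32/65; mL=6224/16965, mR=-32/65; mL+mR=-2128/16965 → advance -1; mR−mL=-14576/16965 → turn -1·90°
n=4: pose=(-2,1,W); sL=16/29, sR=80/101; mL=456/2929, mR=-80/101; mL+mR=-1864/2929 → advance -1; mR−mL=-2776/2929 → turn -1·90°
n=5: pose=(-1,1,N); sL=32/29, sR=160/89; mL=528/2581, mR=-160/89; mL+mR=-4112/2581 → advance -1; mR−mL=-5168/2581 → turn -1·90°
n=6: pose=(-1,0,E); sL=40/29, sR=40/53; mL=1540/1537, mR=-40/53; mL+mR=380/1537 → advance +1; mR−mL=-2700/1537 → turn -1·90°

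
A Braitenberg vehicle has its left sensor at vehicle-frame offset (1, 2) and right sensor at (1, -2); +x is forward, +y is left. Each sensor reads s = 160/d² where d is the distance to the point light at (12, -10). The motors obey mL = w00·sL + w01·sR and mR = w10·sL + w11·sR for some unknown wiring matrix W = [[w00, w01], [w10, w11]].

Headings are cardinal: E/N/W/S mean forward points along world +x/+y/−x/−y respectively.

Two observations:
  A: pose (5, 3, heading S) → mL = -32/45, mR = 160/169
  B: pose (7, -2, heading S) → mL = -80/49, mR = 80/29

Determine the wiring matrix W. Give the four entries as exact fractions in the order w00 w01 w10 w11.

0 -1 1 0

obs A: pose=(5,3,S) → sL=160/169, sR=32/45, mL=-32/45, mR=160/169
obs B: pose=(7,-2,S) → sL=80/29, sR=80/49, mL=-80/49, mR=80/29
sensor matrix S = [[160/169, 32/45], [80/29, 80/49]]; det S = -899072/2161341
solve [mL_A; mL_B] = S·[w00; w01] and [mR_A; mR_B] = S·[w10; w11]:
  w00 = 0, w01 = -1, w10 = 1, w11 = 0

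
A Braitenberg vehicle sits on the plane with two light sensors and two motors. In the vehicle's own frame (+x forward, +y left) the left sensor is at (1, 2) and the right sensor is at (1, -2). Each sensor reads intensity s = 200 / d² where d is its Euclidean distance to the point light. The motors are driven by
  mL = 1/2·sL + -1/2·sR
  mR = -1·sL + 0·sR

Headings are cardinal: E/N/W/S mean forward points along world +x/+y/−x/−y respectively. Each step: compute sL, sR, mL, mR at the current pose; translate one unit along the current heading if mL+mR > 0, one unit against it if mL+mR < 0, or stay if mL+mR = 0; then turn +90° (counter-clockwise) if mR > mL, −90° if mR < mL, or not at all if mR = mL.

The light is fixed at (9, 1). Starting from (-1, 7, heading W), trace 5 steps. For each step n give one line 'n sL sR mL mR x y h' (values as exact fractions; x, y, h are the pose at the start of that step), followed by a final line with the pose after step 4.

n=0: pose=(-1,7,W); sL=200/137, sR=40/37; mL=960/5069, mR=-200/137; mL+mR=-6440/5069 → advance -1; mR−mL=-8360/5069 → turn -1·90°
n=1: pose=(0,7,N); sL=20/17, sR=100/49; mL=-360/833, mR=-20/17; mL+mR=-1340/833 → advance -1; mR−mL=-620/833 → turn -1·90°
n=2: pose=(0,6,E); sL=200/113, sR=200/73; mL=-4000/8249, mR=-200/113; mL+mR=-18600/8249 → advance -1; mR−mL=-10600/8249 → turn -1·90°
n=3: pose=(-1,6,S); sL=5/2, sR=5/4; mL=5/8, mR=-5/2; mL+mR=-15/8 → advance -1; mR−mL=-25/8 → turn -1·90°
n=4: pose=(-1,7,W); sL=200/137, sR=40/37; mL=960/5069, mR=-200/137; mL+mR=-6440/5069 → advance -1; mR−mL=-8360/5069 → turn -1·90°

0 200/137 40/37 960/5069 -200/137 -1 7 W
1 20/17 100/49 -360/833 -20/17 0 7 N
2 200/113 200/73 -4000/8249 -200/113 0 6 E
3 5/2 5/4 5/8 -5/2 -1 6 S
4 200/137 40/37 960/5069 -200/137 -1 7 W
final 0 7 N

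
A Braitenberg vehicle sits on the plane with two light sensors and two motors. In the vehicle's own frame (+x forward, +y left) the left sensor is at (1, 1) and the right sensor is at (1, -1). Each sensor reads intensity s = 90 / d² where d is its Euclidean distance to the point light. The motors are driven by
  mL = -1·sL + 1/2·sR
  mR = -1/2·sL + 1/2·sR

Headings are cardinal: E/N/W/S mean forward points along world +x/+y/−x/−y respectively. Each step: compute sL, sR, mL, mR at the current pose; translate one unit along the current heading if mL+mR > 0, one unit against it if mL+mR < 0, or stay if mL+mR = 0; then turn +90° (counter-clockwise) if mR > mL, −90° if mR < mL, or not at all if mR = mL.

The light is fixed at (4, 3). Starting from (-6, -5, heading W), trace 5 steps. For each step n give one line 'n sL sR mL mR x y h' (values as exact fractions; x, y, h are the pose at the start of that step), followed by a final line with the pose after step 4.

0 45/101 9/17 -621/3434 72/1717 -6 -5 W
1 18/29 90/181 -1953/5249 -324/5249 -5 -5 S
2 9/10 45/64 -351/640 -63/640 -5 -4 E
3 90/157 10/13 -385/2041 200/2041 -6 -4 N
4 45/101 9/17 -621/3434 72/1717 -6 -5 W
final -5 -5 S

n=0: pose=(-6,-5,W); sL=45/101, sR=9/17; mL=-621/3434, mR=72/1717; mL+mR=-477/3434 → advance -1; mR−mL=45/202 → turn +1·90°
n=1: pose=(-5,-5,S); sL=18/29, sR=90/181; mL=-1953/5249, mR=-324/5249; mL+mR=-2277/5249 → advance -1; mR−mL=9/29 → turn +1·90°
n=2: pose=(-5,-4,E); sL=9/10, sR=45/64; mL=-351/640, mR=-63/640; mL+mR=-207/320 → advance -1; mR−mL=9/20 → turn +1·90°
n=3: pose=(-6,-4,N); sL=90/157, sR=10/13; mL=-385/2041, mR=200/2041; mL+mR=-185/2041 → advance -1; mR−mL=45/157 → turn +1·90°
n=4: pose=(-6,-5,W); sL=45/101, sR=9/17; mL=-621/3434, mR=72/1717; mL+mR=-477/3434 → advance -1; mR−mL=45/202 → turn +1·90°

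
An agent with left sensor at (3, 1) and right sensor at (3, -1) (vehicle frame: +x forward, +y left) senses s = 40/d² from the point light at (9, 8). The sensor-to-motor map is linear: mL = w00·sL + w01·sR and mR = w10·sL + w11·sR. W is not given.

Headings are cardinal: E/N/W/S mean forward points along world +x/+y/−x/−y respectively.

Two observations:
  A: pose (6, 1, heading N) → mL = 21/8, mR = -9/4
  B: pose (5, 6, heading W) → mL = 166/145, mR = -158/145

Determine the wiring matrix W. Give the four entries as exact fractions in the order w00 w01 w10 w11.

obs A: pose=(6,1,N) → sL=5/4, sR=2, mL=21/8, mR=-9/4
obs B: pose=(5,6,W) → sL=20/29, sR=4/5, mL=166/145, mR=-158/145
sensor matrix S = [[5/4, 2], [20/29, 4/5]]; det S = -11/29
solve [mL_A; mL_B] = S·[w00; w01] and [mR_A; mR_B] = S·[w10; w11]:
  w00 = 1/2, w01 = 1, w10 = -1, w11 = -1/2

1/2 1 -1 -1/2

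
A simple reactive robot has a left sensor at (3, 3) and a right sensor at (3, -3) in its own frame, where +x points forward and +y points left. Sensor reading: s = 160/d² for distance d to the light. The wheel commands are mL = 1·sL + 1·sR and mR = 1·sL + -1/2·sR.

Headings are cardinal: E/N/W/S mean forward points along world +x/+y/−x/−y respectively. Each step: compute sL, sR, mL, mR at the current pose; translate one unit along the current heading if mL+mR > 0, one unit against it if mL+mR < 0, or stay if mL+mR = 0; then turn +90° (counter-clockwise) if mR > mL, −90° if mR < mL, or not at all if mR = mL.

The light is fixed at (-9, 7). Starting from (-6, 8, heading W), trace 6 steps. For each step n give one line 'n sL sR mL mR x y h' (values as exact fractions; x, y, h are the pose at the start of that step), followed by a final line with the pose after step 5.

n=0: pose=(-6,8,W); sL=40, sR=10; mL=50, mR=35; mL+mR=85 → advance +1; mR−mL=-15 → turn -1·90°
n=1: pose=(-7,8,N); sL=160/17, sR=160/41; mL=9280/697, mR=5200/697; mL+mR=14480/697 → advance +1; mR−mL=-240/41 → turn -1·90°
n=2: pose=(-7,9,E); sL=16/5, sR=80/13; mL=608/65, mR=8/65; mL+mR=616/65 → advance +1; mR−mL=-120/13 → turn -1·90°
n=3: pose=(-6,9,S); sL=160/37, sR=160; mL=6080/37, mR=-2800/37; mL+mR=3280/37 → advance +1; mR−mL=-240 → turn -1·90°
n=4: pose=(-6,8,W); sL=40, sR=10; mL=50, mR=35; mL+mR=85 → advance +1; mR−mL=-15 → turn -1·90°
n=5: pose=(-7,8,N); sL=160/17, sR=160/41; mL=9280/697, mR=5200/697; mL+mR=14480/697 → advance +1; mR−mL=-240/41 → turn -1·90°

0 40 10 50 35 -6 8 W
1 160/17 160/41 9280/697 5200/697 -7 8 N
2 16/5 80/13 608/65 8/65 -7 9 E
3 160/37 160 6080/37 -2800/37 -6 9 S
4 40 10 50 35 -6 8 W
5 160/17 160/41 9280/697 5200/697 -7 8 N
final -7 9 E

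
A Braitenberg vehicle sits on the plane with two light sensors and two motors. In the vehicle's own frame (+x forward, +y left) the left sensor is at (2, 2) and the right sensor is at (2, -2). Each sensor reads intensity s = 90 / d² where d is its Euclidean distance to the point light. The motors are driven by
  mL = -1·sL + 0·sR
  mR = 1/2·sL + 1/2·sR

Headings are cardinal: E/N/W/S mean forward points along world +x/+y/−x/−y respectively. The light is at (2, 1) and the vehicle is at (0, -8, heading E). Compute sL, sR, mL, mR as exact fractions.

left sensor world pos  = (2, -6); dL² = 49
right sensor world pos = (2, -10); dR² = 121
sL = 90/49 = 90/49
sR = 90/121 = 90/121
mL = -1·sL + 0·sR = -90/49
mR = 1/2·sL + 1/2·sR = 7650/5929

90/49 90/121 -90/49 7650/5929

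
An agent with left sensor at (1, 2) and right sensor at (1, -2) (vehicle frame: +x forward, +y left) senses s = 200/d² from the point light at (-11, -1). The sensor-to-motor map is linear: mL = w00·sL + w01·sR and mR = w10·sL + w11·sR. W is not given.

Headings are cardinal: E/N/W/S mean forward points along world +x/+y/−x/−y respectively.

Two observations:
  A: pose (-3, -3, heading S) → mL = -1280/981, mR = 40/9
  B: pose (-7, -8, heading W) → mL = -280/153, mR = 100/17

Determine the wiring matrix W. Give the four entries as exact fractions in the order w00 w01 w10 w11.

1/2 -1/2 0 1

obs A: pose=(-3,-3,S) → sL=200/109, sR=40/9, mL=-1280/981, mR=40/9
obs B: pose=(-7,-8,W) → sL=20/9, sR=100/17, mL=-280/153, mR=100/17
sensor matrix S = [[200/109, 40/9], [20/9, 100/17]]; det S = 137600/150093
solve [mL_A; mL_B] = S·[w00; w01] and [mR_A; mR_B] = S·[w10; w11]:
  w00 = 1/2, w01 = -1/2, w10 = 0, w11 = 1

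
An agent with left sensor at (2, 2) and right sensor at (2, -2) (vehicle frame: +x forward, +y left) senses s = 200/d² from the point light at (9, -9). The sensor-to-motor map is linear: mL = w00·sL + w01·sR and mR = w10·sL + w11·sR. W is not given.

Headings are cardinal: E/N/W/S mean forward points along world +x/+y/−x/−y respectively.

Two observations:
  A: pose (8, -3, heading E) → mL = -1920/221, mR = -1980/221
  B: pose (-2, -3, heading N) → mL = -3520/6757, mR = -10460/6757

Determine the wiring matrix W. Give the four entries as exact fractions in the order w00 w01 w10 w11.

obs A: pose=(8,-3,E) → sL=40/13, sR=200/17, mL=-1920/221, mR=-1980/221
obs B: pose=(-2,-3,N) → sL=200/233, sR=40/29, mL=-3520/6757, mR=-10460/6757
sensor matrix S = [[40/13, 200/17], [200/233, 40/29]]; det S = -8742400/1493297
solve [mL_A; mL_B] = S·[w00; w01] and [mR_A; mR_B] = S·[w10; w11]:
  w00 = 1, w01 = -1, w10 = -1, w11 = -1/2

1 -1 -1 -1/2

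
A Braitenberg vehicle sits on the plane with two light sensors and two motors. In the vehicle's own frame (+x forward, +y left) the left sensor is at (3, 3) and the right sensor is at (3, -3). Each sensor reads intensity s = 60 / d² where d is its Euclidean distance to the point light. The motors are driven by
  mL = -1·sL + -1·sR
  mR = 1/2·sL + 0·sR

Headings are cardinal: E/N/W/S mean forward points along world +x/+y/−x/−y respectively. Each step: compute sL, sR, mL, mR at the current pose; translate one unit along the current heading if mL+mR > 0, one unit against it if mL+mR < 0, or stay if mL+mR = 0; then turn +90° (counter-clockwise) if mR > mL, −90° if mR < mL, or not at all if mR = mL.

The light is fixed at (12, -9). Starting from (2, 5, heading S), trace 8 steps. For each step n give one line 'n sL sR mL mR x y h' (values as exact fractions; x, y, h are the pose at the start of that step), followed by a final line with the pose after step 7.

0 6/17 6/29 -276/493 3/17 2 5 S
1 60/373 60/193 -33960/71989 30/373 2 6 E
2 3/26 15/97 -681/2522 3/52 1 6 N
3 60/317 12/97 -9624/30749 30/317 1 5 W
4 6/17 6/29 -276/493 3/17 2 5 S
5 60/373 60/193 -33960/71989 30/373 2 6 E
6 3/26 15/97 -681/2522 3/52 1 6 N
7 60/317 12/97 -9624/30749 30/317 1 5 W
final 2 5 S

n=0: pose=(2,5,S); sL=6/17, sR=6/29; mL=-276/493, mR=3/17; mL+mR=-189/493 → advance -1; mR−mL=363/493 → turn +1·90°
n=1: pose=(2,6,E); sL=60/373, sR=60/193; mL=-33960/71989, mR=30/373; mL+mR=-28170/71989 → advance -1; mR−mL=39750/71989 → turn +1·90°
n=2: pose=(1,6,N); sL=3/26, sR=15/97; mL=-681/2522, mR=3/52; mL+mR=-1071/5044 → advance -1; mR−mL=1653/5044 → turn +1·90°
n=3: pose=(1,5,W); sL=60/317, sR=12/97; mL=-9624/30749, mR=30/317; mL+mR=-6714/30749 → advance -1; mR−mL=12534/30749 → turn +1·90°
n=4: pose=(2,5,S); sL=6/17, sR=6/29; mL=-276/493, mR=3/17; mL+mR=-189/493 → advance -1; mR−mL=363/493 → turn +1·90°
n=5: pose=(2,6,E); sL=60/373, sR=60/193; mL=-33960/71989, mR=30/373; mL+mR=-28170/71989 → advance -1; mR−mL=39750/71989 → turn +1·90°
n=6: pose=(1,6,N); sL=3/26, sR=15/97; mL=-681/2522, mR=3/52; mL+mR=-1071/5044 → advance -1; mR−mL=1653/5044 → turn +1·90°
n=7: pose=(1,5,W); sL=60/317, sR=12/97; mL=-9624/30749, mR=30/317; mL+mR=-6714/30749 → advance -1; mR−mL=12534/30749 → turn +1·90°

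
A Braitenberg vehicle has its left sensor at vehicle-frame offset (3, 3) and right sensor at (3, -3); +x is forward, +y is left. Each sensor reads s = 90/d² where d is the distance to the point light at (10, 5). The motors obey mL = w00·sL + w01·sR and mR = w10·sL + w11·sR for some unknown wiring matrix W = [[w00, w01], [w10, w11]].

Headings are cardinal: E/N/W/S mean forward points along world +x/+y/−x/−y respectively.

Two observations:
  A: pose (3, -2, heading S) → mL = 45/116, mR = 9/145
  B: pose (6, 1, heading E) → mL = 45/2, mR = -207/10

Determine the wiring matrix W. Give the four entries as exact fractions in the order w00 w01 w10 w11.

obs A: pose=(3,-2,S) → sL=45/58, sR=9/20, mL=45/116, mR=9/145
obs B: pose=(6,1,E) → sL=45, sR=9/5, mL=45/2, mR=-207/10
sensor matrix S = [[45/58, 9/20], [45, 9/5]]; det S = -2187/116
solve [mL_A; mL_B] = S·[w00; w01] and [mR_A; mR_B] = S·[w10; w11]:
  w00 = 1/2, w01 = 0, w10 = -1/2, w11 = 1

1/2 0 -1/2 1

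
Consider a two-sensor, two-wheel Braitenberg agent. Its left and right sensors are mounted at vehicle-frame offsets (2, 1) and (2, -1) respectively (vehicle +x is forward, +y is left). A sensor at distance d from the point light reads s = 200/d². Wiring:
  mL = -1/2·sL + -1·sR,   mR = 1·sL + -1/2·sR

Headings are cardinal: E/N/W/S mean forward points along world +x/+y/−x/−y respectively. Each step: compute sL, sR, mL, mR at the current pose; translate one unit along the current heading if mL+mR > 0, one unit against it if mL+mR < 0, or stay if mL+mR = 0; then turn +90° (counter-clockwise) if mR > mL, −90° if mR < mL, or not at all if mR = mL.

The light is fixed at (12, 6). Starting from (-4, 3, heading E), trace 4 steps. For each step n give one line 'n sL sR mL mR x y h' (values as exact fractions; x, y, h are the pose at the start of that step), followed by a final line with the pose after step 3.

n=0: pose=(-4,3,E); sL=1, sR=50/53; mL=-153/106, mR=28/53; mL+mR=-97/106 → advance -1; mR−mL=209/106 → turn +1·90°
n=1: pose=(-5,3,N); sL=8/13, sR=200/257; mL=-3628/3341, mR=756/3341; mL+mR=-2872/3341 → advance -1; mR−mL=4384/3341 → turn +1·90°
n=2: pose=(-5,2,W); sL=100/193, sR=20/37; mL=-5710/7141, mR=1770/7141; mL+mR=-3940/7141 → advance -1; mR−mL=7480/7141 → turn +1·90°
n=3: pose=(-4,2,S); sL=200/261, sR=8/13; mL=-3388/3393, mR=1556/3393; mL+mR=-1832/3393 → advance -1; mR−mL=1648/1131 → turn +1·90°

0 1 50/53 -153/106 28/53 -4 3 E
1 8/13 200/257 -3628/3341 756/3341 -5 3 N
2 100/193 20/37 -5710/7141 1770/7141 -5 2 W
3 200/261 8/13 -3388/3393 1556/3393 -4 2 S
final -4 3 E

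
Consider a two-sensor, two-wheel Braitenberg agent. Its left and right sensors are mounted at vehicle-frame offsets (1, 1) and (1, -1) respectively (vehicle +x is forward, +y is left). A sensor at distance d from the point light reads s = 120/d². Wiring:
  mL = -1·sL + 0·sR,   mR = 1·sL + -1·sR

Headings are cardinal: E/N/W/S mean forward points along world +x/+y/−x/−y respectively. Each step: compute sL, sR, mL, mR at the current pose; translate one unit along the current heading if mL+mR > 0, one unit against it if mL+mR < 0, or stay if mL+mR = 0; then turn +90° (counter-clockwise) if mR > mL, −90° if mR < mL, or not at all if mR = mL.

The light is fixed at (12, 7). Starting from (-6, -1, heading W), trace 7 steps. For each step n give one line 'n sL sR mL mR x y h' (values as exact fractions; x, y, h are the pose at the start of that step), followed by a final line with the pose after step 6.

n=0: pose=(-6,-1,W); sL=60/221, sR=12/41; mL=-60/221, mR=-192/9061; mL+mR=-12/41 → advance -1; mR−mL=2268/9061 → turn +1·90°
n=1: pose=(-5,-1,S); sL=120/337, sR=8/27; mL=-120/337, mR=544/9099; mL+mR=-8/27 → advance -1; mR−mL=3784/9099 → turn +1·90°
n=2: pose=(-5,0,E); sL=30/73, sR=3/8; mL=-30/73, mR=21/584; mL+mR=-3/8 → advance -1; mR−mL=261/584 → turn +1·90°
n=3: pose=(-6,0,N); sL=120/397, sR=24/65; mL=-120/397, mR=-1728/25805; mL+mR=-24/65 → advance -1; mR−mL=6072/25805 → turn +1·90°
n=4: pose=(-6,-1,W); sL=60/221, sR=12/41; mL=-60/221, mR=-192/9061; mL+mR=-12/41 → advance -1; mR−mL=2268/9061 → turn +1·90°
n=5: pose=(-5,-1,S); sL=120/337, sR=8/27; mL=-120/337, mR=544/9099; mL+mR=-8/27 → advance -1; mR−mL=3784/9099 → turn +1·90°
n=6: pose=(-5,0,E); sL=30/73, sR=3/8; mL=-30/73, mR=21/584; mL+mR=-3/8 → advance -1; mR−mL=261/584 → turn +1·90°

0 60/221 12/41 -60/221 -192/9061 -6 -1 W
1 120/337 8/27 -120/337 544/9099 -5 -1 S
2 30/73 3/8 -30/73 21/584 -5 0 E
3 120/397 24/65 -120/397 -1728/25805 -6 0 N
4 60/221 12/41 -60/221 -192/9061 -6 -1 W
5 120/337 8/27 -120/337 544/9099 -5 -1 S
6 30/73 3/8 -30/73 21/584 -5 0 E
final -6 0 N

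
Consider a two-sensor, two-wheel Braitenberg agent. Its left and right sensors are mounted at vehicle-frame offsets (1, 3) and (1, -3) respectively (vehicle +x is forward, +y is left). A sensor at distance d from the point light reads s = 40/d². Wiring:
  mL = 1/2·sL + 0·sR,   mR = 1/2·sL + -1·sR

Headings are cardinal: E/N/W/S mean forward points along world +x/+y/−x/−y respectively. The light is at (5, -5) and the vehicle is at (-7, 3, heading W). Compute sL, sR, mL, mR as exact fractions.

20/97 4/29 10/97 -98/2813

left sensor world pos  = (-8, 0); dL² = 194
right sensor world pos = (-8, 6); dR² = 290
sL = 40/194 = 20/97
sR = 40/290 = 4/29
mL = 1/2·sL + 0·sR = 10/97
mR = 1/2·sL + -1·sR = -98/2813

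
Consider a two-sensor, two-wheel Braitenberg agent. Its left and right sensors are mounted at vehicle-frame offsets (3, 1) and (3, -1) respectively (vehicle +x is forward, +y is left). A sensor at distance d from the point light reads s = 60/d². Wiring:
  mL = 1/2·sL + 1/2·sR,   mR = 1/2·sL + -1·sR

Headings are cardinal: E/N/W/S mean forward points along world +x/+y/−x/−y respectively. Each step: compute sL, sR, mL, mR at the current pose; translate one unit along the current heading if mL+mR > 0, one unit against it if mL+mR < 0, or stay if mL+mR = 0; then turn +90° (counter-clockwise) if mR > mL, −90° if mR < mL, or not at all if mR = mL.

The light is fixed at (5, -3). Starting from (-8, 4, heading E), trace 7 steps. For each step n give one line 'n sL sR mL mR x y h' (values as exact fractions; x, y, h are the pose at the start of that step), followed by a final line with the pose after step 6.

0 15/41 15/34 1125/2788 -180/697 -8 4 E
1 60/137 12/37 1932/5069 -534/5069 -7 4 S
2 6/25 30/137 786/3425 -339/3425 -7 3 W
3 60/277 4/15 1004/4155 -658/4155 -8 3 N
4 15/41 15/34 1125/2788 -180/697 -8 4 E
5 60/137 12/37 1932/5069 -534/5069 -7 4 S
6 6/25 30/137 786/3425 -339/3425 -7 3 W
final -8 3 N

n=0: pose=(-8,4,E); sL=15/41, sR=15/34; mL=1125/2788, mR=-180/697; mL+mR=405/2788 → advance +1; mR−mL=-45/68 → turn -1·90°
n=1: pose=(-7,4,S); sL=60/137, sR=12/37; mL=1932/5069, mR=-534/5069; mL+mR=1398/5069 → advance +1; mR−mL=-18/37 → turn -1·90°
n=2: pose=(-7,3,W); sL=6/25, sR=30/137; mL=786/3425, mR=-339/3425; mL+mR=447/3425 → advance +1; mR−mL=-45/137 → turn -1·90°
n=3: pose=(-8,3,N); sL=60/277, sR=4/15; mL=1004/4155, mR=-658/4155; mL+mR=346/4155 → advance +1; mR−mL=-2/5 → turn -1·90°
n=4: pose=(-8,4,E); sL=15/41, sR=15/34; mL=1125/2788, mR=-180/697; mL+mR=405/2788 → advance +1; mR−mL=-45/68 → turn -1·90°
n=5: pose=(-7,4,S); sL=60/137, sR=12/37; mL=1932/5069, mR=-534/5069; mL+mR=1398/5069 → advance +1; mR−mL=-18/37 → turn -1·90°
n=6: pose=(-7,3,W); sL=6/25, sR=30/137; mL=786/3425, mR=-339/3425; mL+mR=447/3425 → advance +1; mR−mL=-45/137 → turn -1·90°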